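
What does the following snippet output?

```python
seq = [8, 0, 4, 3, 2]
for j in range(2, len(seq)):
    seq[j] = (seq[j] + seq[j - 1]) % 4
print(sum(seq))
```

j=2: seq[2] = (4+0)%4 = 0 → [8, 0, 0, 3, 2]
j=3: seq[3] = (3+0)%4 = 3 → [8, 0, 0, 3, 2]
j=4: seq[4] = (2+3)%4 = 1 → [8, 0, 0, 3, 1]
sum = 12

12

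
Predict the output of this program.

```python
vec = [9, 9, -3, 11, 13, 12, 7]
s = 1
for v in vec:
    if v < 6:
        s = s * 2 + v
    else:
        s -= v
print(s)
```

-80

v=9: not <6, s = 1-9 = -8
v=9: not <6, s = (-8)-9 = -17
v=-3: <6, s = (-17)*2+(-3) = -37
v=11: not <6, s = (-37)-11 = -48
v=13: not <6, s = (-48)-13 = -61
v=12: not <6, s = (-61)-12 = -73
v=7: not <6, s = (-73)-7 = -80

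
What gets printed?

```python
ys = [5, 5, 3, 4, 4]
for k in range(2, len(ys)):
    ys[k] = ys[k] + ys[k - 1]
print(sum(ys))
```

46

k=2: ys[2] = 3+5 = 8 → [5, 5, 8, 4, 4]
k=3: ys[3] = 4+8 = 12 → [5, 5, 8, 12, 4]
k=4: ys[4] = 4+12 = 16 → [5, 5, 8, 12, 16]
sum = 46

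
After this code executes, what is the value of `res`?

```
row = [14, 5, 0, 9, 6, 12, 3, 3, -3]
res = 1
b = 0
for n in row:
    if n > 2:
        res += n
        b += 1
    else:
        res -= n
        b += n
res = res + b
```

n=14: >2, res = 1+14 = 15; b=1
n=5: >2, res = 15+5 = 20; b=2
n=0: not >2, res = 20-0 = 20; b=2
n=9: >2, res = 20+9 = 29; b=3
n=6: >2, res = 29+6 = 35; b=4
n=12: >2, res = 35+12 = 47; b=5
n=3: >2, res = 47+3 = 50; b=6
n=3: >2, res = 50+3 = 53; b=7
n=-3: not >2, res = 53-(-3) = 56; b=4
res+b = 56+4 = 60

60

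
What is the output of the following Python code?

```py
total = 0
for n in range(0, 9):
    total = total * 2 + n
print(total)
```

502

n=0: total = 0*2+0 = 0
n=1: total = 0*2+1 = 1
n=2: total = 1*2+2 = 4
n=3: total = 4*2+3 = 11
n=4: total = 11*2+4 = 26
n=5: total = 26*2+5 = 57
n=6: total = 57*2+6 = 120
n=7: total = 120*2+7 = 247
n=8: total = 247*2+8 = 502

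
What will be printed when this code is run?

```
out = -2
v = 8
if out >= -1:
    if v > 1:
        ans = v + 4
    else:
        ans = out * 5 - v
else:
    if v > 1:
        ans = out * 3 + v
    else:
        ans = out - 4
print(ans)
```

out=-2, v=8
out >= -1 is False; v > 1 is True
→ ans = out * 3 + v = 2

2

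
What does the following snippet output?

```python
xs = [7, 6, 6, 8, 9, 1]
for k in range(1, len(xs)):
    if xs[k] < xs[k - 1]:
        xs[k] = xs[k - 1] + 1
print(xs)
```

k=1: 6<7, xs[1] = 7+1 = 8 → [7, 8, 6, 8, 9, 1]
k=2: 6<8, xs[2] = 8+1 = 9 → [7, 8, 9, 8, 9, 1]
k=3: 8<9, xs[3] = 9+1 = 10 → [7, 8, 9, 10, 9, 1]
k=4: 9<10, xs[4] = 10+1 = 11 → [7, 8, 9, 10, 11, 1]
k=5: 1<11, xs[5] = 11+1 = 12 → [7, 8, 9, 10, 11, 12]

[7, 8, 9, 10, 11, 12]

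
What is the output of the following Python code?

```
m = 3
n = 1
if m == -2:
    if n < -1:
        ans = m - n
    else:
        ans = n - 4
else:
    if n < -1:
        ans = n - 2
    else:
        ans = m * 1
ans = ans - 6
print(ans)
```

-3

m=3, n=1
m == -2 is False; n < -1 is False
→ ans = m * 1 = 3
ans = 3-6 = -3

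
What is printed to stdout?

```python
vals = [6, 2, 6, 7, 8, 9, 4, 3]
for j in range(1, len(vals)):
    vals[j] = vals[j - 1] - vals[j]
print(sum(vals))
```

j=1: vals[1] = 6-2 = 4 → [6, 4, 6, 7, 8, 9, 4, 3]
j=2: vals[2] = 4-6 = -2 → [6, 4, -2, 7, 8, 9, 4, 3]
j=3: vals[3] = (-2)-7 = -9 → [6, 4, -2, -9, 8, 9, 4, 3]
j=4: vals[4] = (-9)-8 = -17 → [6, 4, -2, -9, -17, 9, 4, 3]
j=5: vals[5] = (-17)-9 = -26 → [6, 4, -2, -9, -17, -26, 4, 3]
j=6: vals[6] = (-26)-4 = -30 → [6, 4, -2, -9, -17, -26, -30, 3]
j=7: vals[7] = (-30)-3 = -33 → [6, 4, -2, -9, -17, -26, -30, -33]
sum = -107

-107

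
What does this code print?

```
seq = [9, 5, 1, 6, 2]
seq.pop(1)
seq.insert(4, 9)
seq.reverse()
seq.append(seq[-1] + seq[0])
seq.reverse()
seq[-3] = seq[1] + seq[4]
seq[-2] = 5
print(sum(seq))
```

53

pop(1) removes 5 → [9, 1, 6, 2]
insert 9 at 4 → [9, 1, 6, 2, 9]
reverse → [9, 2, 6, 1, 9]
append seq[-1]+seq[0] = 9+9 = 18 → [9, 2, 6, 1, 9, 18]
reverse → [18, 9, 1, 6, 2, 9]
seq[-3] = seq[1]+seq[4] = 9+2 = 11 → [18, 9, 1, 11, 2, 9]
seq[-2] = 5 → [18, 9, 1, 11, 5, 9]
sum = 53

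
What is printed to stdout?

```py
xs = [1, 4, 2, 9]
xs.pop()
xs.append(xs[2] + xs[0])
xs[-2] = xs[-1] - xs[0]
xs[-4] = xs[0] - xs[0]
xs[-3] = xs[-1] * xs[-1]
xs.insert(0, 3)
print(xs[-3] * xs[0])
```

pop() removes 9 → [1, 4, 2]
append xs[2]+xs[0] = 2+1 = 3 → [1, 4, 2, 3]
xs[-2] = xs[-1]-xs[0] = 3-1 = 2 → [1, 4, 2, 3]
xs[-4] = xs[0]-xs[0] = 1-1 = 0 → [0, 4, 2, 3]
xs[-3] = xs[-1]*xs[-1] = 3*3 = 9 → [0, 9, 2, 3]
insert 3 at 0 → [3, 0, 9, 2, 3]
xs[-3]*xs[0] = 9*3 = 27

27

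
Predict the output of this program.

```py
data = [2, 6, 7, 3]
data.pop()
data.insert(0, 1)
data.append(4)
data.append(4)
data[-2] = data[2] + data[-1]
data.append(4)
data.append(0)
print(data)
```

pop() removes 3 → [2, 6, 7]
insert 1 at 0 → [1, 2, 6, 7]
append 4 → [1, 2, 6, 7, 4]
append 4 → [1, 2, 6, 7, 4, 4]
data[-2] = data[2]+data[-1] = 6+4 = 10 → [1, 2, 6, 7, 10, 4]
append 4 → [1, 2, 6, 7, 10, 4, 4]
append 0 → [1, 2, 6, 7, 10, 4, 4, 0]

[1, 2, 6, 7, 10, 4, 4, 0]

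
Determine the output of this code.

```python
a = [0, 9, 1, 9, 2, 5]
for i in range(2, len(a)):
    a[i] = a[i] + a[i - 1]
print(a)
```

i=2: a[2] = 1+9 = 10 → [0, 9, 10, 9, 2, 5]
i=3: a[3] = 9+10 = 19 → [0, 9, 10, 19, 2, 5]
i=4: a[4] = 2+19 = 21 → [0, 9, 10, 19, 21, 5]
i=5: a[5] = 5+21 = 26 → [0, 9, 10, 19, 21, 26]

[0, 9, 10, 19, 21, 26]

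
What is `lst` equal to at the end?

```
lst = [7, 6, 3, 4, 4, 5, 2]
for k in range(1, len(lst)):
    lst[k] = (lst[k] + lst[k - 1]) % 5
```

k=1: lst[1] = (6+7)%5 = 3 → [7, 3, 3, 4, 4, 5, 2]
k=2: lst[2] = (3+3)%5 = 1 → [7, 3, 1, 4, 4, 5, 2]
k=3: lst[3] = (4+1)%5 = 0 → [7, 3, 1, 0, 4, 5, 2]
k=4: lst[4] = (4+0)%5 = 4 → [7, 3, 1, 0, 4, 5, 2]
k=5: lst[5] = (5+4)%5 = 4 → [7, 3, 1, 0, 4, 4, 2]
k=6: lst[6] = (2+4)%5 = 1 → [7, 3, 1, 0, 4, 4, 1]

[7, 3, 1, 0, 4, 4, 1]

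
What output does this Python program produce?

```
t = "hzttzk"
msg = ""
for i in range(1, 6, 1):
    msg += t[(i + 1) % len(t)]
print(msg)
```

i=1: add t[2]='t' → 't'
i=2: add t[3]='t' → 'tt'
i=3: add t[4]='z' → 'ttz'
i=4: add t[5]='k' → 'ttzk'
i=5: add t[0]='h' → 'ttzkh'

ttzkh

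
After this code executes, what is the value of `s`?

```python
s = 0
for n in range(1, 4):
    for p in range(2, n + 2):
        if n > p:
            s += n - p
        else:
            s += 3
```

16

n=1,p=2: not 1>2, s = 0+3 = 3
n=2,p=2: not 2>2, s = 3+3 = 6
n=2,p=3: not 2>3, s = 6+3 = 9
n=3,p=2: 3>2, s = 9+1 = 10
n=3,p=3: not 3>3, s = 10+3 = 13
n=3,p=4: not 3>4, s = 13+3 = 16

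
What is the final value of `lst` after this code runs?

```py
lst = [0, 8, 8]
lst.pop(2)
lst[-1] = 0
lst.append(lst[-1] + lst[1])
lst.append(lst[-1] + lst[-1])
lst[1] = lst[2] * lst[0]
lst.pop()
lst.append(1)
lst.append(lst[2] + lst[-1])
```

pop(2) removes 8 → [0, 8]
lst[-1] = 0 → [0, 0]
append lst[-1]+lst[1] = 0+0 = 0 → [0, 0, 0]
append lst[-1]+lst[-1] = 0+0 = 0 → [0, 0, 0, 0]
lst[1] = lst[2]*lst[0] = 0*0 = 0 → [0, 0, 0, 0]
pop() removes 0 → [0, 0, 0]
append 1 → [0, 0, 0, 1]
append lst[2]+lst[-1] = 0+1 = 1 → [0, 0, 0, 1, 1]

[0, 0, 0, 1, 1]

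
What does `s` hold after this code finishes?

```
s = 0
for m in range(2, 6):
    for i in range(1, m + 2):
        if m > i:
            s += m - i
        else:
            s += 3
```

44

m=2,i=1: 2>1, s = 0+1 = 1
m=2,i=2: not 2>2, s = 1+3 = 4
m=2,i=3: not 2>3, s = 4+3 = 7
m=3,i=1: 3>1, s = 7+2 = 9
m=3,i=2: 3>2, s = 9+1 = 10
m=3,i=3: not 3>3, s = 10+3 = 13
m=3,i=4: not 3>4, s = 13+3 = 16
m=4,i=1: 4>1, s = 16+3 = 19
m=4,i=2: 4>2, s = 19+2 = 21
m=4,i=3: 4>3, s = 21+1 = 22
m=4,i=4: not 4>4, s = 22+3 = 25
m=4,i=5: not 4>5, s = 25+3 = 28
m=5,i=1: 5>1, s = 28+4 = 32
m=5,i=2: 5>2, s = 32+3 = 35
m=5,i=3: 5>3, s = 35+2 = 37
m=5,i=4: 5>4, s = 37+1 = 38
m=5,i=5: not 5>5, s = 38+3 = 41
m=5,i=6: not 5>6, s = 41+3 = 44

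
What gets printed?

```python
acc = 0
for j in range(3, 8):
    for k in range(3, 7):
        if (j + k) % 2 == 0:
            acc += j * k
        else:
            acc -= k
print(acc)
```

j=3,k=3: even sum, acc = 0+9 = 9
j=3,k=4: odd sum, acc = 9-4 = 5
j=3,k=5: even sum, acc = 5+15 = 20
j=3,k=6: odd sum, acc = 20-6 = 14
j=4,k=3: odd sum, acc = 14-3 = 11
j=4,k=4: even sum, acc = 11+16 = 27
j=4,k=5: odd sum, acc = 27-5 = 22
j=4,k=6: even sum, acc = 22+24 = 46
j=5,k=3: even sum, acc = 46+15 = 61
j=5,k=4: odd sum, acc = 61-4 = 57
j=5,k=5: even sum, acc = 57+25 = 82
j=5,k=6: odd sum, acc = 82-6 = 76
j=6,k=3: odd sum, acc = 76-3 = 73
j=6,k=4: even sum, acc = 73+24 = 97
j=6,k=5: odd sum, acc = 97-5 = 92
j=6,k=6: even sum, acc = 92+36 = 128
j=7,k=3: even sum, acc = 128+21 = 149
j=7,k=4: odd sum, acc = 149-4 = 145
j=7,k=5: even sum, acc = 145+35 = 180
j=7,k=6: odd sum, acc = 180-6 = 174

174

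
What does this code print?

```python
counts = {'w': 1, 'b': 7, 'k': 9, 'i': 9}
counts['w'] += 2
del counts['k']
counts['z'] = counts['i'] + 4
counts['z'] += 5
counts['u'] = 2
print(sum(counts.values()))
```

39

counts['w'] = 1+2 = 3 → {'w': 3, 'b': 7, 'k': 9, 'i': 9}
del 'k' → {'w': 3, 'b': 7, 'i': 9}
counts['z'] = counts['i']+4 = 13 → {'w': 3, 'b': 7, 'i': 9, 'z': 13}
counts['z'] = 13+5 = 18 → {'w': 3, 'b': 7, 'i': 9, 'z': 18}
counts['u'] = 2 → {'w': 3, 'b': 7, 'i': 9, 'z': 18, 'u': 2}
sum of values = 39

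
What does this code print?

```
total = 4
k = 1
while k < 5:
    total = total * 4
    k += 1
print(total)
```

k=1: total = 4*4 = 16
k=2: total = 16*4 = 64
k=3: total = 64*4 = 256
k=4: total = 256*4 = 1024

1024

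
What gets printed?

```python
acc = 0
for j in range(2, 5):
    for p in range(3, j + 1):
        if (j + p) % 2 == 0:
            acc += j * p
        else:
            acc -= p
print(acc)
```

j=3,p=3: even sum, acc = 0+9 = 9
j=4,p=3: odd sum, acc = 9-3 = 6
j=4,p=4: even sum, acc = 6+16 = 22

22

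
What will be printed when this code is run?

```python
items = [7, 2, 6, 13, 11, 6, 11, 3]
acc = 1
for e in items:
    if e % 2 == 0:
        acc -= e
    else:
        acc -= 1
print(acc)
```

e=7: not even, acc = 1-1 = 0
e=2: even, acc = 0-2 = -2
e=6: even, acc = (-2)-6 = -8
e=13: not even, acc = (-8)-1 = -9
e=11: not even, acc = (-9)-1 = -10
e=6: even, acc = (-10)-6 = -16
e=11: not even, acc = (-16)-1 = -17
e=3: not even, acc = (-17)-1 = -18

-18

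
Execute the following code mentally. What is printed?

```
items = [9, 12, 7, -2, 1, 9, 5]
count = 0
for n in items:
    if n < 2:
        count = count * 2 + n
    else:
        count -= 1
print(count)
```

n=9: not <2, count = 0-1 = -1
n=12: not <2, count = (-1)-1 = -2
n=7: not <2, count = (-2)-1 = -3
n=-2: <2, count = (-3)*2+(-2) = -8
n=1: <2, count = (-8)*2+1 = -15
n=9: not <2, count = (-15)-1 = -16
n=5: not <2, count = (-16)-1 = -17

-17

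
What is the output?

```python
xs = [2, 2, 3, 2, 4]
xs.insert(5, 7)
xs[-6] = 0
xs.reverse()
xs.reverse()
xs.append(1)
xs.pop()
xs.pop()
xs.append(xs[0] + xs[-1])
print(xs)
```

insert 7 at 5 → [2, 2, 3, 2, 4, 7]
xs[-6] = 0 → [0, 2, 3, 2, 4, 7]
reverse → [7, 4, 2, 3, 2, 0]
reverse → [0, 2, 3, 2, 4, 7]
append 1 → [0, 2, 3, 2, 4, 7, 1]
pop() removes 1 → [0, 2, 3, 2, 4, 7]
pop() removes 7 → [0, 2, 3, 2, 4]
append xs[0]+xs[-1] = 0+4 = 4 → [0, 2, 3, 2, 4, 4]

[0, 2, 3, 2, 4, 4]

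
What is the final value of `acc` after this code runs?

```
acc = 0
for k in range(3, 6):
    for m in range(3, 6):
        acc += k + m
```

k=3,m=3: acc = 0+6 = 6
k=3,m=4: acc = 6+7 = 13
k=3,m=5: acc = 13+8 = 21
k=4,m=3: acc = 21+7 = 28
k=4,m=4: acc = 28+8 = 36
k=4,m=5: acc = 36+9 = 45
k=5,m=3: acc = 45+8 = 53
k=5,m=4: acc = 53+9 = 62
k=5,m=5: acc = 62+10 = 72

72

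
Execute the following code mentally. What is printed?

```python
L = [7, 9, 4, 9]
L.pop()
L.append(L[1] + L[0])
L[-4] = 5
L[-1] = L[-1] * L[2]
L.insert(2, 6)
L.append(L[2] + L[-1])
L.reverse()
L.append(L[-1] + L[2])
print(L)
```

pop() removes 9 → [7, 9, 4]
append L[1]+L[0] = 9+7 = 16 → [7, 9, 4, 16]
L[-4] = 5 → [5, 9, 4, 16]
L[-1] = L[-1]*L[2] = 16*4 = 64 → [5, 9, 4, 64]
insert 6 at 2 → [5, 9, 6, 4, 64]
append L[2]+L[-1] = 6+64 = 70 → [5, 9, 6, 4, 64, 70]
reverse → [70, 64, 4, 6, 9, 5]
append L[-1]+L[2] = 5+4 = 9 → [70, 64, 4, 6, 9, 5, 9]

[70, 64, 4, 6, 9, 5, 9]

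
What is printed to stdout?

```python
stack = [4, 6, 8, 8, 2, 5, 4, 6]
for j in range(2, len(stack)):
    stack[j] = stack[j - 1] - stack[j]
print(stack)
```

[4, 6, -2, -10, -12, -17, -21, -27]

j=2: stack[2] = 6-8 = -2 → [4, 6, -2, 8, 2, 5, 4, 6]
j=3: stack[3] = (-2)-8 = -10 → [4, 6, -2, -10, 2, 5, 4, 6]
j=4: stack[4] = (-10)-2 = -12 → [4, 6, -2, -10, -12, 5, 4, 6]
j=5: stack[5] = (-12)-5 = -17 → [4, 6, -2, -10, -12, -17, 4, 6]
j=6: stack[6] = (-17)-4 = -21 → [4, 6, -2, -10, -12, -17, -21, 6]
j=7: stack[7] = (-21)-6 = -27 → [4, 6, -2, -10, -12, -17, -21, -27]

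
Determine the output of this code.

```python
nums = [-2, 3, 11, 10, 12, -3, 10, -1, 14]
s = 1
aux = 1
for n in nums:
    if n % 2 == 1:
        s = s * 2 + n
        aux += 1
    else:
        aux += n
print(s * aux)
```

n=-2: not odd; aux=-1
n=3: odd, s = 1*2+3 = 5; aux=0
n=11: odd, s = 5*2+11 = 21; aux=1
n=10: not odd; aux=11
n=12: not odd; aux=23
n=-3: odd, s = 21*2+(-3) = 39; aux=24
n=10: not odd; aux=34
n=-1: odd, s = 39*2+(-1) = 77; aux=35
n=14: not odd; aux=49
s*aux = 77*49 = 3773

3773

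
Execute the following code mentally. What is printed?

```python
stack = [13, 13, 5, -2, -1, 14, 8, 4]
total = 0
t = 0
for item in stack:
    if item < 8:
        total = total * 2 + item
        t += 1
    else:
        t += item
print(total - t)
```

item=13: not <8; t=13
item=13: not <8; t=26
item=5: <8, total = 0*2+5 = 5; t=27
item=-2: <8, total = 5*2+(-2) = 8; t=28
item=-1: <8, total = 8*2+(-1) = 15; t=29
item=14: not <8; t=43
item=8: not <8; t=51
item=4: <8, total = 15*2+4 = 34; t=52
total-t = 34-52 = -18

-18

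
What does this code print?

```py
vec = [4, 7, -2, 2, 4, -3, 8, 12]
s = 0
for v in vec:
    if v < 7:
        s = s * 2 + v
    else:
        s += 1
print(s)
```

v=4: <7, s = 0*2+4 = 4
v=7: not <7, s = 4+1 = 5
v=-2: <7, s = 5*2+(-2) = 8
v=2: <7, s = 8*2+2 = 18
v=4: <7, s = 18*2+4 = 40
v=-3: <7, s = 40*2+(-3) = 77
v=8: not <7, s = 77+1 = 78
v=12: not <7, s = 78+1 = 79

79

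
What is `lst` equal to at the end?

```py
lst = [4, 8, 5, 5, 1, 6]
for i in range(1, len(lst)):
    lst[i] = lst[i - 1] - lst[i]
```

[4, -4, -9, -14, -15, -21]

i=1: lst[1] = 4-8 = -4 → [4, -4, 5, 5, 1, 6]
i=2: lst[2] = (-4)-5 = -9 → [4, -4, -9, 5, 1, 6]
i=3: lst[3] = (-9)-5 = -14 → [4, -4, -9, -14, 1, 6]
i=4: lst[4] = (-14)-1 = -15 → [4, -4, -9, -14, -15, 6]
i=5: lst[5] = (-15)-6 = -21 → [4, -4, -9, -14, -15, -21]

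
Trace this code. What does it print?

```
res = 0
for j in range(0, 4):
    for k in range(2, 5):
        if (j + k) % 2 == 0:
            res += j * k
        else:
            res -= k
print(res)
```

j=0,k=2: even sum, res = 0+0 = 0
j=0,k=3: odd sum, res = 0-3 = -3
j=0,k=4: even sum, res = (-3)+0 = -3
j=1,k=2: odd sum, res = (-3)-2 = -5
j=1,k=3: even sum, res = (-5)+3 = -2
j=1,k=4: odd sum, res = (-2)-4 = -6
j=2,k=2: even sum, res = (-6)+4 = -2
j=2,k=3: odd sum, res = (-2)-3 = -5
j=2,k=4: even sum, res = (-5)+8 = 3
j=3,k=2: odd sum, res = 3-2 = 1
j=3,k=3: even sum, res = 1+9 = 10
j=3,k=4: odd sum, res = 10-4 = 6

6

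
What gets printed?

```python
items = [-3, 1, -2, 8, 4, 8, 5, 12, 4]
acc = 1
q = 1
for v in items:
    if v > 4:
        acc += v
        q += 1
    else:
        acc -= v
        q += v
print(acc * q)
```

270

v=-3: not >4, acc = 1-(-3) = 4; q=-2
v=1: not >4, acc = 4-1 = 3; q=-1
v=-2: not >4, acc = 3-(-2) = 5; q=-3
v=8: >4, acc = 5+8 = 13; q=-2
v=4: not >4, acc = 13-4 = 9; q=2
v=8: >4, acc = 9+8 = 17; q=3
v=5: >4, acc = 17+5 = 22; q=4
v=12: >4, acc = 22+12 = 34; q=5
v=4: not >4, acc = 34-4 = 30; q=9
acc*q = 30*9 = 270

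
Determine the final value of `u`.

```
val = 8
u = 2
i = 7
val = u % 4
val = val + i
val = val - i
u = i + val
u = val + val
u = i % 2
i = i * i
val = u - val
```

1

val = 2%4 = 2
val = 2+7 = 9
val = 9-7 = 2
u = 7+2 = 9
u = 2+2 = 4
u = 7%2 = 1
i = 7*7 = 49
val = 1-2 = -1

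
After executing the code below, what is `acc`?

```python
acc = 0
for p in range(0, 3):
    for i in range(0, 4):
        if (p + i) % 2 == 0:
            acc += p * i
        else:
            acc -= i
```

p=0,i=0: even sum, acc = 0+0 = 0
p=0,i=1: odd sum, acc = 0-1 = -1
p=0,i=2: even sum, acc = (-1)+0 = -1
p=0,i=3: odd sum, acc = (-1)-3 = -4
p=1,i=0: odd sum, acc = (-4)-0 = -4
p=1,i=1: even sum, acc = (-4)+1 = -3
p=1,i=2: odd sum, acc = (-3)-2 = -5
p=1,i=3: even sum, acc = (-5)+3 = -2
p=2,i=0: even sum, acc = (-2)+0 = -2
p=2,i=1: odd sum, acc = (-2)-1 = -3
p=2,i=2: even sum, acc = (-3)+4 = 1
p=2,i=3: odd sum, acc = 1-3 = -2

-2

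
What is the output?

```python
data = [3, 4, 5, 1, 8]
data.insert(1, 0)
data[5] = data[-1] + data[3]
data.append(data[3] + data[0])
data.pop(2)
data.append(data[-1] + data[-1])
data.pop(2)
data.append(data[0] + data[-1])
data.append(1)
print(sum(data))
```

insert 0 at 1 → [3, 0, 4, 5, 1, 8]
data[5] = data[-1]+data[3] = 8+5 = 13 → [3, 0, 4, 5, 1, 13]
append data[3]+data[0] = 5+3 = 8 → [3, 0, 4, 5, 1, 13, 8]
pop(2) removes 4 → [3, 0, 5, 1, 13, 8]
append data[-1]+data[-1] = 8+8 = 16 → [3, 0, 5, 1, 13, 8, 16]
pop(2) removes 5 → [3, 0, 1, 13, 8, 16]
append data[0]+data[-1] = 3+16 = 19 → [3, 0, 1, 13, 8, 16, 19]
append 1 → [3, 0, 1, 13, 8, 16, 19, 1]
sum = 61

61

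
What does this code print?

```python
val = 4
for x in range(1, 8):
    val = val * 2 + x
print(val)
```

759

x=1: val = 4*2+1 = 9
x=2: val = 9*2+2 = 20
x=3: val = 20*2+3 = 43
x=4: val = 43*2+4 = 90
x=5: val = 90*2+5 = 185
x=6: val = 185*2+6 = 376
x=7: val = 376*2+7 = 759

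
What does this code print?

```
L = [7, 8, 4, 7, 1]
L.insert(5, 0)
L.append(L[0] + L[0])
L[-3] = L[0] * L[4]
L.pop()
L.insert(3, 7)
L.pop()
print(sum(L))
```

insert 0 at 5 → [7, 8, 4, 7, 1, 0]
append L[0]+L[0] = 7+7 = 14 → [7, 8, 4, 7, 1, 0, 14]
L[-3] = L[0]*L[4] = 7*1 = 7 → [7, 8, 4, 7, 7, 0, 14]
pop() removes 14 → [7, 8, 4, 7, 7, 0]
insert 7 at 3 → [7, 8, 4, 7, 7, 7, 0]
pop() removes 0 → [7, 8, 4, 7, 7, 7]
sum = 40

40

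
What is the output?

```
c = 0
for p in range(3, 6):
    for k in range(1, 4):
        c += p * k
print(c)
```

p=3,k=1: c = 0+3 = 3
p=3,k=2: c = 3+6 = 9
p=3,k=3: c = 9+9 = 18
p=4,k=1: c = 18+4 = 22
p=4,k=2: c = 22+8 = 30
p=4,k=3: c = 30+12 = 42
p=5,k=1: c = 42+5 = 47
p=5,k=2: c = 47+10 = 57
p=5,k=3: c = 57+15 = 72

72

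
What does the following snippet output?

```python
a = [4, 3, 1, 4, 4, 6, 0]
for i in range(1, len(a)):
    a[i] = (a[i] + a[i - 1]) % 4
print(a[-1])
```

i=1: a[1] = (3+4)%4 = 3 → [4, 3, 1, 4, 4, 6, 0]
i=2: a[2] = (1+3)%4 = 0 → [4, 3, 0, 4, 4, 6, 0]
i=3: a[3] = (4+0)%4 = 0 → [4, 3, 0, 0, 4, 6, 0]
i=4: a[4] = (4+0)%4 = 0 → [4, 3, 0, 0, 0, 6, 0]
i=5: a[5] = (6+0)%4 = 2 → [4, 3, 0, 0, 0, 2, 0]
i=6: a[6] = (0+2)%4 = 2 → [4, 3, 0, 0, 0, 2, 2]

2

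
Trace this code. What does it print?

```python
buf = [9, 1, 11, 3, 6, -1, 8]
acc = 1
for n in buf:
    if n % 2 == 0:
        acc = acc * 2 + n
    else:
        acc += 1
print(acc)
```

n=9: not even, acc = 1+1 = 2
n=1: not even, acc = 2+1 = 3
n=11: not even, acc = 3+1 = 4
n=3: not even, acc = 4+1 = 5
n=6: even, acc = 5*2+6 = 16
n=-1: not even, acc = 16+1 = 17
n=8: even, acc = 17*2+8 = 42

42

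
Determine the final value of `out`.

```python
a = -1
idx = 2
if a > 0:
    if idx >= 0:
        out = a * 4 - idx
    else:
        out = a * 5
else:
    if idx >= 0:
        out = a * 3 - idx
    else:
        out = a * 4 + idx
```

a=-1, idx=2
a > 0 is False; idx >= 0 is True
→ out = a * 3 - idx = -5

-5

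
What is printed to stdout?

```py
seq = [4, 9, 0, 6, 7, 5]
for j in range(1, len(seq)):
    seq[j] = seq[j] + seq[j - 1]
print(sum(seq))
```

j=1: seq[1] = 9+4 = 13 → [4, 13, 0, 6, 7, 5]
j=2: seq[2] = 0+13 = 13 → [4, 13, 13, 6, 7, 5]
j=3: seq[3] = 6+13 = 19 → [4, 13, 13, 19, 7, 5]
j=4: seq[4] = 7+19 = 26 → [4, 13, 13, 19, 26, 5]
j=5: seq[5] = 5+26 = 31 → [4, 13, 13, 19, 26, 31]
sum = 106

106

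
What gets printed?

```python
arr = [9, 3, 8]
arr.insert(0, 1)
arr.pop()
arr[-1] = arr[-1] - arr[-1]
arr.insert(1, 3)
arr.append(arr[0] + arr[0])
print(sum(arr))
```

insert 1 at 0 → [1, 9, 3, 8]
pop() removes 8 → [1, 9, 3]
arr[-1] = arr[-1]-arr[-1] = 3-3 = 0 → [1, 9, 0]
insert 3 at 1 → [1, 3, 9, 0]
append arr[0]+arr[0] = 1+1 = 2 → [1, 3, 9, 0, 2]
sum = 15

15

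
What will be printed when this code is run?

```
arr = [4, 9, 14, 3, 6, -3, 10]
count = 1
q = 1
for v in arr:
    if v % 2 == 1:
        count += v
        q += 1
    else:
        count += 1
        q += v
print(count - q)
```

v=4: not odd, count = 1+1 = 2; q=5
v=9: odd, count = 2+9 = 11; q=6
v=14: not odd, count = 11+1 = 12; q=20
v=3: odd, count = 12+3 = 15; q=21
v=6: not odd, count = 15+1 = 16; q=27
v=-3: odd, count = 16+(-3) = 13; q=28
v=10: not odd, count = 13+1 = 14; q=38
count-q = 14-38 = -24

-24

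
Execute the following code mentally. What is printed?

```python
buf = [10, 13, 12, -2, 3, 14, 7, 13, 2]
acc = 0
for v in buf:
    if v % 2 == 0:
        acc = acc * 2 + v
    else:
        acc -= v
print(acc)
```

18

v=10: even, acc = 0*2+10 = 10
v=13: not even, acc = 10-13 = -3
v=12: even, acc = (-3)*2+12 = 6
v=-2: even, acc = 6*2+(-2) = 10
v=3: not even, acc = 10-3 = 7
v=14: even, acc = 7*2+14 = 28
v=7: not even, acc = 28-7 = 21
v=13: not even, acc = 21-13 = 8
v=2: even, acc = 8*2+2 = 18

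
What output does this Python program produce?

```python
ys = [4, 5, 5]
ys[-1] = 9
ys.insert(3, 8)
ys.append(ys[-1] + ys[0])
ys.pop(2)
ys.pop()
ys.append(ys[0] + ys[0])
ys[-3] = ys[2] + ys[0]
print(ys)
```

[4, 12, 8, 8]

ys[-1] = 9 → [4, 5, 9]
insert 8 at 3 → [4, 5, 9, 8]
append ys[-1]+ys[0] = 8+4 = 12 → [4, 5, 9, 8, 12]
pop(2) removes 9 → [4, 5, 8, 12]
pop() removes 12 → [4, 5, 8]
append ys[0]+ys[0] = 4+4 = 8 → [4, 5, 8, 8]
ys[-3] = ys[2]+ys[0] = 8+4 = 12 → [4, 12, 8, 8]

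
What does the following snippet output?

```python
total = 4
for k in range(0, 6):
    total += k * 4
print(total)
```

k=0: total = 4+0*4 = 4
k=1: total = 4+1*4 = 8
k=2: total = 8+2*4 = 16
k=3: total = 16+3*4 = 28
k=4: total = 28+4*4 = 44
k=5: total = 44+5*4 = 64

64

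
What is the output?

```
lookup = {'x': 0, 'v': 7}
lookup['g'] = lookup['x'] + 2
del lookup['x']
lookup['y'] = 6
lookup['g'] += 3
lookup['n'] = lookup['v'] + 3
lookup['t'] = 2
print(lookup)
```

lookup['g'] = lookup['x']+2 = 2 → {'x': 0, 'v': 7, 'g': 2}
del 'x' → {'v': 7, 'g': 2}
lookup['y'] = 6 → {'v': 7, 'g': 2, 'y': 6}
lookup['g'] = 2+3 = 5 → {'v': 7, 'g': 5, 'y': 6}
lookup['n'] = lookup['v']+3 = 10 → {'v': 7, 'g': 5, 'y': 6, 'n': 10}
lookup['t'] = 2 → {'v': 7, 'g': 5, 'y': 6, 'n': 10, 't': 2}

{'v': 7, 'g': 5, 'y': 6, 'n': 10, 't': 2}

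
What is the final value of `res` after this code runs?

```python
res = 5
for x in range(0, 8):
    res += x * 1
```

x=0: res = 5+0*1 = 5
x=1: res = 5+1*1 = 6
x=2: res = 6+2*1 = 8
x=3: res = 8+3*1 = 11
x=4: res = 11+4*1 = 15
x=5: res = 15+5*1 = 20
x=6: res = 20+6*1 = 26
x=7: res = 26+7*1 = 33

33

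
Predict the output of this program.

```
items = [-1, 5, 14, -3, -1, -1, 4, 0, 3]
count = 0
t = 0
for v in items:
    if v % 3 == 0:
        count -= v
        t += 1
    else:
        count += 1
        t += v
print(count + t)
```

29

v=-1: not %3==0, count = 0+1 = 1; t=-1
v=5: not %3==0, count = 1+1 = 2; t=4
v=14: not %3==0, count = 2+1 = 3; t=18
v=-3: %3==0, count = 3-(-3) = 6; t=19
v=-1: not %3==0, count = 6+1 = 7; t=18
v=-1: not %3==0, count = 7+1 = 8; t=17
v=4: not %3==0, count = 8+1 = 9; t=21
v=0: %3==0, count = 9-0 = 9; t=22
v=3: %3==0, count = 9-3 = 6; t=23
count+t = 6+23 = 29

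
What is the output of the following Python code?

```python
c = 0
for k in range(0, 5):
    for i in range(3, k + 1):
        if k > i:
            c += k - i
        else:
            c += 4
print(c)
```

9

k=3,i=3: not 3>3, c = 0+4 = 4
k=4,i=3: 4>3, c = 4+1 = 5
k=4,i=4: not 4>4, c = 5+4 = 9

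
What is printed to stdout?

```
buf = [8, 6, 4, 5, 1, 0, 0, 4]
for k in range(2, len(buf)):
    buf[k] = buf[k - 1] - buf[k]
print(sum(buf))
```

k=2: buf[2] = 6-4 = 2 → [8, 6, 2, 5, 1, 0, 0, 4]
k=3: buf[3] = 2-5 = -3 → [8, 6, 2, -3, 1, 0, 0, 4]
k=4: buf[4] = (-3)-1 = -4 → [8, 6, 2, -3, -4, 0, 0, 4]
k=5: buf[5] = (-4)-0 = -4 → [8, 6, 2, -3, -4, -4, 0, 4]
k=6: buf[6] = (-4)-0 = -4 → [8, 6, 2, -3, -4, -4, -4, 4]
k=7: buf[7] = (-4)-4 = -8 → [8, 6, 2, -3, -4, -4, -4, -8]
sum = -7

-7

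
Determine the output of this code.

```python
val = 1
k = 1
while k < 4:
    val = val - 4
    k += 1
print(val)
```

k=1: val = 1-4 = -3
k=2: val = (-3)-4 = -7
k=3: val = (-7)-4 = -11

-11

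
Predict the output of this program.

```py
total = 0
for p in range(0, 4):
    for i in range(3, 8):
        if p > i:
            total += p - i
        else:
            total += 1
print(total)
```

20

p=0,i=3: not 0>3, total = 0+1 = 1
p=0,i=4: not 0>4, total = 1+1 = 2
p=0,i=5: not 0>5, total = 2+1 = 3
p=0,i=6: not 0>6, total = 3+1 = 4
p=0,i=7: not 0>7, total = 4+1 = 5
p=1,i=3: not 1>3, total = 5+1 = 6
p=1,i=4: not 1>4, total = 6+1 = 7
p=1,i=5: not 1>5, total = 7+1 = 8
p=1,i=6: not 1>6, total = 8+1 = 9
p=1,i=7: not 1>7, total = 9+1 = 10
p=2,i=3: not 2>3, total = 10+1 = 11
p=2,i=4: not 2>4, total = 11+1 = 12
p=2,i=5: not 2>5, total = 12+1 = 13
p=2,i=6: not 2>6, total = 13+1 = 14
p=2,i=7: not 2>7, total = 14+1 = 15
p=3,i=3: not 3>3, total = 15+1 = 16
p=3,i=4: not 3>4, total = 16+1 = 17
p=3,i=5: not 3>5, total = 17+1 = 18
p=3,i=6: not 3>6, total = 18+1 = 19
p=3,i=7: not 3>7, total = 19+1 = 20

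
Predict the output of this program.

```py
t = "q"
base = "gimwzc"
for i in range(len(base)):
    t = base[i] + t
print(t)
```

czwmigq

i=0: prepend 'g' → 'gq'
i=1: prepend 'i' → 'igq'
i=2: prepend 'm' → 'migq'
i=3: prepend 'w' → 'wmigq'
i=4: prepend 'z' → 'zwmigq'
i=5: prepend 'c' → 'czwmigq'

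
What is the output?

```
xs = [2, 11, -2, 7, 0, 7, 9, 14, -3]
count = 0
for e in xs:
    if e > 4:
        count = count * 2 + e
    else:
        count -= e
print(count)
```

263

e=2: not >4, count = 0-2 = -2
e=11: >4, count = (-2)*2+11 = 7
e=-2: not >4, count = 7-(-2) = 9
e=7: >4, count = 9*2+7 = 25
e=0: not >4, count = 25-0 = 25
e=7: >4, count = 25*2+7 = 57
e=9: >4, count = 57*2+9 = 123
e=14: >4, count = 123*2+14 = 260
e=-3: not >4, count = 260-(-3) = 263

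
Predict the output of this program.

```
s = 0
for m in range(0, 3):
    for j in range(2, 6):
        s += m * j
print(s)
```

m=0,j=2: s = 0+0 = 0
m=0,j=3: s = 0+0 = 0
m=0,j=4: s = 0+0 = 0
m=0,j=5: s = 0+0 = 0
m=1,j=2: s = 0+2 = 2
m=1,j=3: s = 2+3 = 5
m=1,j=4: s = 5+4 = 9
m=1,j=5: s = 9+5 = 14
m=2,j=2: s = 14+4 = 18
m=2,j=3: s = 18+6 = 24
m=2,j=4: s = 24+8 = 32
m=2,j=5: s = 32+10 = 42

42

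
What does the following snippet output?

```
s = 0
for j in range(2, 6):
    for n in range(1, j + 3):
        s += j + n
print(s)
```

156

j=2,n=1: s = 0+3 = 3
j=2,n=2: s = 3+4 = 7
j=2,n=3: s = 7+5 = 12
j=2,n=4: s = 12+6 = 18
j=3,n=1: s = 18+4 = 22
j=3,n=2: s = 22+5 = 27
j=3,n=3: s = 27+6 = 33
j=3,n=4: s = 33+7 = 40
j=3,n=5: s = 40+8 = 48
j=4,n=1: s = 48+5 = 53
j=4,n=2: s = 53+6 = 59
j=4,n=3: s = 59+7 = 66
j=4,n=4: s = 66+8 = 74
j=4,n=5: s = 74+9 = 83
j=4,n=6: s = 83+10 = 93
j=5,n=1: s = 93+6 = 99
j=5,n=2: s = 99+7 = 106
j=5,n=3: s = 106+8 = 114
j=5,n=4: s = 114+9 = 123
j=5,n=5: s = 123+10 = 133
j=5,n=6: s = 133+11 = 144
j=5,n=7: s = 144+12 = 156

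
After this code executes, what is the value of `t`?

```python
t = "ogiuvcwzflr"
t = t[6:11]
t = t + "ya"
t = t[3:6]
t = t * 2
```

slice [6:11] → 'wzflr'
+ 'ya' → 'wzflrya'
slice [3:6] → 'lry'
repeat ×2 → 'lrylry'

'lrylry'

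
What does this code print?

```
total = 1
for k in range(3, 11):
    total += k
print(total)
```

53

k=3: total = 1+3 = 4
k=4: total = 4+4 = 8
k=5: total = 8+5 = 13
k=6: total = 13+6 = 19
k=7: total = 19+7 = 26
k=8: total = 26+8 = 34
k=9: total = 34+9 = 43
k=10: total = 43+10 = 53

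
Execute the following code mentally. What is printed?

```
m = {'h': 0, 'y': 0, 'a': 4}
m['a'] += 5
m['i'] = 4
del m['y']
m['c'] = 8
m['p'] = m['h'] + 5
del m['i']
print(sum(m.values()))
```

22

m['a'] = 4+5 = 9 → {'h': 0, 'y': 0, 'a': 9}
m['i'] = 4 → {'h': 0, 'y': 0, 'a': 9, 'i': 4}
del 'y' → {'h': 0, 'a': 9, 'i': 4}
m['c'] = 8 → {'h': 0, 'a': 9, 'i': 4, 'c': 8}
m['p'] = m['h']+5 = 5 → {'h': 0, 'a': 9, 'i': 4, 'c': 8, 'p': 5}
del 'i' → {'h': 0, 'a': 9, 'c': 8, 'p': 5}
sum of values = 22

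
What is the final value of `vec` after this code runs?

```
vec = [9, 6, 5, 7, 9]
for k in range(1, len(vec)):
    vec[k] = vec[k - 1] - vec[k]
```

[9, 3, -2, -9, -18]

k=1: vec[1] = 9-6 = 3 → [9, 3, 5, 7, 9]
k=2: vec[2] = 3-5 = -2 → [9, 3, -2, 7, 9]
k=3: vec[3] = (-2)-7 = -9 → [9, 3, -2, -9, 9]
k=4: vec[4] = (-9)-9 = -18 → [9, 3, -2, -9, -18]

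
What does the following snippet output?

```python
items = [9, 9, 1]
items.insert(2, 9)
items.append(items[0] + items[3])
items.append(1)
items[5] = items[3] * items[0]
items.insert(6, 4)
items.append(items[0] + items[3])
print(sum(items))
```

insert 9 at 2 → [9, 9, 9, 1]
append items[0]+items[3] = 9+1 = 10 → [9, 9, 9, 1, 10]
append 1 → [9, 9, 9, 1, 10, 1]
items[5] = items[3]*items[0] = 1*9 = 9 → [9, 9, 9, 1, 10, 9]
insert 4 at 6 → [9, 9, 9, 1, 10, 9, 4]
append items[0]+items[3] = 9+1 = 10 → [9, 9, 9, 1, 10, 9, 4, 10]
sum = 61

61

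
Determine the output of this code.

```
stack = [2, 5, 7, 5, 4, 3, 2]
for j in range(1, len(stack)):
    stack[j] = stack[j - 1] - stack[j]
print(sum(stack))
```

-91

j=1: stack[1] = 2-5 = -3 → [2, -3, 7, 5, 4, 3, 2]
j=2: stack[2] = (-3)-7 = -10 → [2, -3, -10, 5, 4, 3, 2]
j=3: stack[3] = (-10)-5 = -15 → [2, -3, -10, -15, 4, 3, 2]
j=4: stack[4] = (-15)-4 = -19 → [2, -3, -10, -15, -19, 3, 2]
j=5: stack[5] = (-19)-3 = -22 → [2, -3, -10, -15, -19, -22, 2]
j=6: stack[6] = (-22)-2 = -24 → [2, -3, -10, -15, -19, -22, -24]
sum = -91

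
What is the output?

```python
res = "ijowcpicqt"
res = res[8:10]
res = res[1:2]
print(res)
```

slice [8:10] → 'qt'
slice [1:2] → 't'

t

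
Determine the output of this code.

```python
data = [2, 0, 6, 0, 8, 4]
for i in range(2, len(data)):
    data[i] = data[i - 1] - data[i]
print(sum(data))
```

i=2: data[2] = 0-6 = -6 → [2, 0, -6, 0, 8, 4]
i=3: data[3] = (-6)-0 = -6 → [2, 0, -6, -6, 8, 4]
i=4: data[4] = (-6)-8 = -14 → [2, 0, -6, -6, -14, 4]
i=5: data[5] = (-14)-4 = -18 → [2, 0, -6, -6, -14, -18]
sum = -42

-42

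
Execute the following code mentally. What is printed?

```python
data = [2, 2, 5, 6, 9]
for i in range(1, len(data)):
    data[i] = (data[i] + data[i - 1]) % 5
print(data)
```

[2, 4, 4, 0, 4]

i=1: data[1] = (2+2)%5 = 4 → [2, 4, 5, 6, 9]
i=2: data[2] = (5+4)%5 = 4 → [2, 4, 4, 6, 9]
i=3: data[3] = (6+4)%5 = 0 → [2, 4, 4, 0, 9]
i=4: data[4] = (9+0)%5 = 4 → [2, 4, 4, 0, 4]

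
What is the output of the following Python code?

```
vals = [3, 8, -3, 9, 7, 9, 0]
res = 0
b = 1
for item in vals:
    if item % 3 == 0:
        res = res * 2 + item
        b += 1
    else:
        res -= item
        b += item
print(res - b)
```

-99

item=3: %3==0, res = 0*2+3 = 3; b=2
item=8: not %3==0, res = 3-8 = -5; b=10
item=-3: %3==0, res = (-5)*2+(-3) = -13; b=11
item=9: %3==0, res = (-13)*2+9 = -17; b=12
item=7: not %3==0, res = (-17)-7 = -24; b=19
item=9: %3==0, res = (-24)*2+9 = -39; b=20
item=0: %3==0, res = (-39)*2+0 = -78; b=21
res-b = (-78)-21 = -99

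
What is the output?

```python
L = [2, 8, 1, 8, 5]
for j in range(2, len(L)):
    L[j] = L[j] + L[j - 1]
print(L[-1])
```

22

j=2: L[2] = 1+8 = 9 → [2, 8, 9, 8, 5]
j=3: L[3] = 8+9 = 17 → [2, 8, 9, 17, 5]
j=4: L[4] = 5+17 = 22 → [2, 8, 9, 17, 22]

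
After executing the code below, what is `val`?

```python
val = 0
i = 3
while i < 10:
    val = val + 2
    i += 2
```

8

i=3: val = 0+2 = 2
i=5: val = 2+2 = 4
i=7: val = 4+2 = 6
i=9: val = 6+2 = 8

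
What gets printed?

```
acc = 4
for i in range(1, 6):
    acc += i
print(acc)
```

i=1: acc = 4+1 = 5
i=2: acc = 5+2 = 7
i=3: acc = 7+3 = 10
i=4: acc = 10+4 = 14
i=5: acc = 14+5 = 19

19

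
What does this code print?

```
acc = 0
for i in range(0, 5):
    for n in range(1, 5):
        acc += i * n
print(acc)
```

100

i=0,n=1: acc = 0+0 = 0
i=0,n=2: acc = 0+0 = 0
i=0,n=3: acc = 0+0 = 0
i=0,n=4: acc = 0+0 = 0
i=1,n=1: acc = 0+1 = 1
i=1,n=2: acc = 1+2 = 3
i=1,n=3: acc = 3+3 = 6
i=1,n=4: acc = 6+4 = 10
i=2,n=1: acc = 10+2 = 12
i=2,n=2: acc = 12+4 = 16
i=2,n=3: acc = 16+6 = 22
i=2,n=4: acc = 22+8 = 30
i=3,n=1: acc = 30+3 = 33
i=3,n=2: acc = 33+6 = 39
i=3,n=3: acc = 39+9 = 48
i=3,n=4: acc = 48+12 = 60
i=4,n=1: acc = 60+4 = 64
i=4,n=2: acc = 64+8 = 72
i=4,n=3: acc = 72+12 = 84
i=4,n=4: acc = 84+16 = 100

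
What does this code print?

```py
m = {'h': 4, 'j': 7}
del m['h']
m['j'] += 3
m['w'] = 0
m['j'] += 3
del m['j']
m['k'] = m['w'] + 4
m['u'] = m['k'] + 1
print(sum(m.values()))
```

del 'h' → {'j': 7}
m['j'] = 7+3 = 10 → {'j': 10}
m['w'] = 0 → {'j': 10, 'w': 0}
m['j'] = 10+3 = 13 → {'j': 13, 'w': 0}
del 'j' → {'w': 0}
m['k'] = m['w']+4 = 4 → {'w': 0, 'k': 4}
m['u'] = m['k']+1 = 5 → {'w': 0, 'k': 4, 'u': 5}
sum of values = 9

9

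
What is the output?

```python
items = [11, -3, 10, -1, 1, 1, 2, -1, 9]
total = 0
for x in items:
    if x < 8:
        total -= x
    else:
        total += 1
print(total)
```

x=11: not <8, total = 0+1 = 1
x=-3: <8, total = 1-(-3) = 4
x=10: not <8, total = 4+1 = 5
x=-1: <8, total = 5-(-1) = 6
x=1: <8, total = 6-1 = 5
x=1: <8, total = 5-1 = 4
x=2: <8, total = 4-2 = 2
x=-1: <8, total = 2-(-1) = 3
x=9: not <8, total = 3+1 = 4

4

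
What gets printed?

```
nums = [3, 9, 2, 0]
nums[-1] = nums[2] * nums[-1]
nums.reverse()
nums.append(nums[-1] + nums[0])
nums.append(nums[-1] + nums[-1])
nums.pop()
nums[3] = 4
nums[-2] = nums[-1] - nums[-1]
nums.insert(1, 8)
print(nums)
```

[0, 8, 2, 9, 0, 3]

nums[-1] = nums[2]*nums[-1] = 2*0 = 0 → [3, 9, 2, 0]
reverse → [0, 2, 9, 3]
append nums[-1]+nums[0] = 3+0 = 3 → [0, 2, 9, 3, 3]
append nums[-1]+nums[-1] = 3+3 = 6 → [0, 2, 9, 3, 3, 6]
pop() removes 6 → [0, 2, 9, 3, 3]
nums[3] = 4 → [0, 2, 9, 4, 3]
nums[-2] = nums[-1]-nums[-1] = 3-3 = 0 → [0, 2, 9, 0, 3]
insert 8 at 1 → [0, 8, 2, 9, 0, 3]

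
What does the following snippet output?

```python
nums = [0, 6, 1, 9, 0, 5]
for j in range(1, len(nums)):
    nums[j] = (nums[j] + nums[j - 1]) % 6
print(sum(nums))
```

j=1: nums[1] = (6+0)%6 = 0 → [0, 0, 1, 9, 0, 5]
j=2: nums[2] = (1+0)%6 = 1 → [0, 0, 1, 9, 0, 5]
j=3: nums[3] = (9+1)%6 = 4 → [0, 0, 1, 4, 0, 5]
j=4: nums[4] = (0+4)%6 = 4 → [0, 0, 1, 4, 4, 5]
j=5: nums[5] = (5+4)%6 = 3 → [0, 0, 1, 4, 4, 3]
sum = 12

12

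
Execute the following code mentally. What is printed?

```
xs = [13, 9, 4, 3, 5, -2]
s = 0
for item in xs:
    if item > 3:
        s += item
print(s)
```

item=13: >3, s = 0+13 = 13
item=9: >3, s = 13+9 = 22
item=4: >3, s = 22+4 = 26
item=3: not >3
item=5: >3, s = 26+5 = 31
item=-2: not >3

31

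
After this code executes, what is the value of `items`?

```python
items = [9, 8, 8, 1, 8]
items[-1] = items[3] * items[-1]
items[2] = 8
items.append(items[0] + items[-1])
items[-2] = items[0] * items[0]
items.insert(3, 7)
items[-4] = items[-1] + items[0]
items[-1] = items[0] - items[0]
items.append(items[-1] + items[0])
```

items[-1] = items[3]*items[-1] = 1*8 = 8 → [9, 8, 8, 1, 8]
items[2] = 8 → [9, 8, 8, 1, 8]
append items[0]+items[-1] = 9+8 = 17 → [9, 8, 8, 1, 8, 17]
items[-2] = items[0]*items[0] = 9*9 = 81 → [9, 8, 8, 1, 81, 17]
insert 7 at 3 → [9, 8, 8, 7, 1, 81, 17]
items[-4] = items[-1]+items[0] = 17+9 = 26 → [9, 8, 8, 26, 1, 81, 17]
items[-1] = items[0]-items[0] = 9-9 = 0 → [9, 8, 8, 26, 1, 81, 0]
append items[-1]+items[0] = 0+9 = 9 → [9, 8, 8, 26, 1, 81, 0, 9]

[9, 8, 8, 26, 1, 81, 0, 9]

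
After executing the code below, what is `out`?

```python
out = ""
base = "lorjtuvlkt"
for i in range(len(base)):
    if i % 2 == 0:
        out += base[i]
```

'lrtvk'

i=0: add 'l' → 'l'
i=1: skip
i=2: add 'r' → 'lr'
i=3: skip
i=4: add 't' → 'lrt'
i=5: skip
i=6: add 'v' → 'lrtv'
i=7: skip
i=8: add 'k' → 'lrtvk'
i=9: skip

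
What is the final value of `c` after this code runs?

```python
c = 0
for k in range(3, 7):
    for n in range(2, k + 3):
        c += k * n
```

467

k=3,n=2: c = 0+6 = 6
k=3,n=3: c = 6+9 = 15
k=3,n=4: c = 15+12 = 27
k=3,n=5: c = 27+15 = 42
k=4,n=2: c = 42+8 = 50
k=4,n=3: c = 50+12 = 62
k=4,n=4: c = 62+16 = 78
k=4,n=5: c = 78+20 = 98
k=4,n=6: c = 98+24 = 122
k=5,n=2: c = 122+10 = 132
k=5,n=3: c = 132+15 = 147
k=5,n=4: c = 147+20 = 167
k=5,n=5: c = 167+25 = 192
k=5,n=6: c = 192+30 = 222
k=5,n=7: c = 222+35 = 257
k=6,n=2: c = 257+12 = 269
k=6,n=3: c = 269+18 = 287
k=6,n=4: c = 287+24 = 311
k=6,n=5: c = 311+30 = 341
k=6,n=6: c = 341+36 = 377
k=6,n=7: c = 377+42 = 419
k=6,n=8: c = 419+48 = 467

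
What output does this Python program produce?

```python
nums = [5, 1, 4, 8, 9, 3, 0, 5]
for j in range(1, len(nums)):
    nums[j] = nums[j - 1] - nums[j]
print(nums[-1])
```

j=1: nums[1] = 5-1 = 4 → [5, 4, 4, 8, 9, 3, 0, 5]
j=2: nums[2] = 4-4 = 0 → [5, 4, 0, 8, 9, 3, 0, 5]
j=3: nums[3] = 0-8 = -8 → [5, 4, 0, -8, 9, 3, 0, 5]
j=4: nums[4] = (-8)-9 = -17 → [5, 4, 0, -8, -17, 3, 0, 5]
j=5: nums[5] = (-17)-3 = -20 → [5, 4, 0, -8, -17, -20, 0, 5]
j=6: nums[6] = (-20)-0 = -20 → [5, 4, 0, -8, -17, -20, -20, 5]
j=7: nums[7] = (-20)-5 = -25 → [5, 4, 0, -8, -17, -20, -20, -25]

-25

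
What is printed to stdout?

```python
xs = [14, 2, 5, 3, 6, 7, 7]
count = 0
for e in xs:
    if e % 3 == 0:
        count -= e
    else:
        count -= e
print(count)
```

e=14: not %3==0, count = 0-14 = -14
e=2: not %3==0, count = (-14)-2 = -16
e=5: not %3==0, count = (-16)-5 = -21
e=3: %3==0, count = (-21)-3 = -24
e=6: %3==0, count = (-24)-6 = -30
e=7: not %3==0, count = (-30)-7 = -37
e=7: not %3==0, count = (-37)-7 = -44

-44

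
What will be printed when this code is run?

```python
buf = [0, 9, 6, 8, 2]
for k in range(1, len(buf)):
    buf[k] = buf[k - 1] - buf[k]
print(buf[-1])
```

-25

k=1: buf[1] = 0-9 = -9 → [0, -9, 6, 8, 2]
k=2: buf[2] = (-9)-6 = -15 → [0, -9, -15, 8, 2]
k=3: buf[3] = (-15)-8 = -23 → [0, -9, -15, -23, 2]
k=4: buf[4] = (-23)-2 = -25 → [0, -9, -15, -23, -25]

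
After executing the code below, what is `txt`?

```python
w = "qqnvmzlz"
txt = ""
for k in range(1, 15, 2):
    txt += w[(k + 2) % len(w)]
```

k=1: add w[3]='v' → 'v'
k=3: add w[5]='z' → 'vz'
k=5: add w[7]='z' → 'vzz'
k=7: add w[1]='q' → 'vzzq'
k=9: add w[3]='v' → 'vzzqv'
k=11: add w[5]='z' → 'vzzqvz'
k=13: add w[7]='z' → 'vzzqvzz'

'vzzqvzz'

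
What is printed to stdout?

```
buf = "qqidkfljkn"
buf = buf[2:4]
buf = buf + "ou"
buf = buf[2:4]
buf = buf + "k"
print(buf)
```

slice [2:4] → 'id'
+ 'ou' → 'idou'
slice [2:4] → 'ou'
+ 'k' → 'ouk'

ouk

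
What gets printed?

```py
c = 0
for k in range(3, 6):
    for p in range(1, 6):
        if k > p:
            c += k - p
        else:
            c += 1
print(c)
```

25

k=3,p=1: 3>1, c = 0+2 = 2
k=3,p=2: 3>2, c = 2+1 = 3
k=3,p=3: not 3>3, c = 3+1 = 4
k=3,p=4: not 3>4, c = 4+1 = 5
k=3,p=5: not 3>5, c = 5+1 = 6
k=4,p=1: 4>1, c = 6+3 = 9
k=4,p=2: 4>2, c = 9+2 = 11
k=4,p=3: 4>3, c = 11+1 = 12
k=4,p=4: not 4>4, c = 12+1 = 13
k=4,p=5: not 4>5, c = 13+1 = 14
k=5,p=1: 5>1, c = 14+4 = 18
k=5,p=2: 5>2, c = 18+3 = 21
k=5,p=3: 5>3, c = 21+2 = 23
k=5,p=4: 5>4, c = 23+1 = 24
k=5,p=5: not 5>5, c = 24+1 = 25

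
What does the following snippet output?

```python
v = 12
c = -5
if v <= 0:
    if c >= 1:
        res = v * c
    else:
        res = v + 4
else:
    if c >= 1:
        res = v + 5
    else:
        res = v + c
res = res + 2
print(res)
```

9

v=12, c=-5
v <= 0 is False; c >= 1 is False
→ res = v + c = 7
res = 7+2 = 9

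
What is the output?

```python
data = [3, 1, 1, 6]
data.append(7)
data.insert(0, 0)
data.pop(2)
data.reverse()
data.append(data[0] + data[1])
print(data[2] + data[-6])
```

append 7 → [3, 1, 1, 6, 7]
insert 0 at 0 → [0, 3, 1, 1, 6, 7]
pop(2) removes 1 → [0, 3, 1, 6, 7]
reverse → [7, 6, 1, 3, 0]
append data[0]+data[1] = 7+6 = 13 → [7, 6, 1, 3, 0, 13]
data[2]+data[-6] = 1+7 = 8

8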